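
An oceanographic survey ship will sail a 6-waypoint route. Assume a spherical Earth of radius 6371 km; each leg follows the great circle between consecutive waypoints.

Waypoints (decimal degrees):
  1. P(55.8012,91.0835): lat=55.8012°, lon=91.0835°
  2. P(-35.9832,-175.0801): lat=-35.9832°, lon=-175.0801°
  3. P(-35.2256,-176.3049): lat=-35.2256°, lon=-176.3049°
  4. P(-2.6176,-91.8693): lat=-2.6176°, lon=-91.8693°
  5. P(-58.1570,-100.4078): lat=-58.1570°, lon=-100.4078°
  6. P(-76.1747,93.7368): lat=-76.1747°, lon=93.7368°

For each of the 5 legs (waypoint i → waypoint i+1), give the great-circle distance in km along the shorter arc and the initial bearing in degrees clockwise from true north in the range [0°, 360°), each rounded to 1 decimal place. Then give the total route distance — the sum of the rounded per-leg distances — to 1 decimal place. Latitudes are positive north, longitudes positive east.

Leg 1: φ1=0.9739147, φ2=-0.6280253, Δφ=-1.6019400, Δλ=-4.6454312 rad; a=sin²(Δφ/2)+cosφ1·cosφ2·sin²(Δλ/2)=0.7581936598; c=2·atan2(√a, √(1-a))=2.113423215; dist=6371·c=13464.619 ≈ 13464.6 km; running total=13464.6 km
Leg 1 bearing: y=sinΔλ·cosφ2=0.80737605, x=cosφ1·sinφ2-sinφ1·cosφ2·cosΔλ=-0.28546113; θ=atan2(y, x)=109.4719° ≈ 109.5°
Leg 2: φ1=-0.6280253, φ2=-0.6148027, Δφ=0.0132226, Δλ=-0.0213768 rad; a=sin²(Δφ/2)+cosφ1·cosφ2·sin²(Δλ/2)=0.0001192216; c=2·atan2(√a, √(1-a))=0.021838162; dist=6371·c=139.131 ≈ 139.1 km; running total=13603.7 km
Leg 2 bearing: y=sinΔλ·cosφ2=-0.01746110, x=cosφ1·sinφ2-sinφ1·cosφ2·cosΔλ=0.01311257; θ=atan2(y, x)=-53.0950° <0 so +360° → 306.9050° ≈ 306.9°
Leg 3: φ1=-0.6148027, φ2=-0.0456857, Δφ=0.5691170, Δλ=1.4736792 rad; a=sin²(Δφ/2)+cosφ1·cosφ2·sin²(Δλ/2)=0.4472656637; c=2·atan2(√a, √(1-a))=1.465131136; dist=6371·c=9334.350 ≈ 9334.4 km; running total=22938.1 km
Leg 3 bearing: y=sinΔλ·cosφ2=0.99424934, x=cosφ1·sinφ2-sinφ1·cosφ2·cosΔλ=0.01856340; θ=atan2(y, x)=88.9304° ≈ 88.9°
Leg 4: φ1=-0.0456857, φ2=-1.0150311, Δφ=-0.9693454, Δλ=-0.1490249 rad; a=sin²(Δφ/2)+cosφ1·cosφ2·sin²(Δλ/2)=0.2200010958; c=2·atan2(√a, √(1-a))=0.976413172; dist=6371·c=6220.728 ≈ 6220.7 km; running total=29158.8 km
Leg 4 bearing: y=sinΔλ·cosφ2=-0.07833389, x=cosφ1·sinφ2-sinφ1·cosφ2·cosΔλ=-0.82478255; θ=atan2(y, x)=-174.5746° <0 so +360° → 185.4254° ≈ 185.4°
Leg 5: φ1=-1.0150311, φ2=-1.3294993, Δφ=-0.3144682, Δλ=3.3884625 rad; a=sin²(Δφ/2)+cosφ1·cosφ2·sin²(Δλ/2)=0.1486832610; c=2·atan2(√a, √(1-a))=0.791704526; dist=6371·c=5043.9495 ≈ 5043.9 km; running total=34202.7 km
Leg 5 bearing: y=sinΔλ·cosφ2=-0.05839518, x=cosφ1·sinφ2-sinφ1·cosφ2·cosΔλ=-0.70915175; θ=atan2(y, x)=-175.2926° <0 so +360° → 184.7074° ≈ 184.7°

Leg 1: dist=13464.6 km, bearing=109.5°
Leg 2: dist=139.1 km, bearing=306.9°
Leg 3: dist=9334.4 km, bearing=88.9°
Leg 4: dist=6220.7 km, bearing=185.4°
Leg 5: dist=5043.9 km, bearing=184.7°
Total: 34202.7 km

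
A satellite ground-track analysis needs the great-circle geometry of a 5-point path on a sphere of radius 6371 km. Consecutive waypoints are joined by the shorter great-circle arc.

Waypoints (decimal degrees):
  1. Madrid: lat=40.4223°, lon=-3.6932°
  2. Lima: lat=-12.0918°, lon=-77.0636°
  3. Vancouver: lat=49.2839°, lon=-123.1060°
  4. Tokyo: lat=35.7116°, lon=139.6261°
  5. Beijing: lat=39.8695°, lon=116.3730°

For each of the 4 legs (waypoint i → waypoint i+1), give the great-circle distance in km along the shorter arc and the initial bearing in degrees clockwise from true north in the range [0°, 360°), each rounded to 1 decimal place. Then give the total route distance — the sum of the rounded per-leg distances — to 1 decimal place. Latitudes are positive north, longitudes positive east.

Leg 1: φ1=0.7055022, φ2=-0.2110417, Δφ=-0.9165439, Δλ=-1.2805551 rad; a=sin²(Δφ/2)+cosφ1·cosφ2·sin²(Δλ/2)=0.4613978460; c=2·atan2(√a, √(1-a))=1.493515116; dist=6371·c=9515.185 ≈ 9515.2 km; running total=9515.2 km
Leg 1 bearing: y=sinΔλ·cosφ2=-0.93691605, x=cosφ1·sinφ2-sinφ1·cosφ2·cosΔλ=-0.34092201; θ=atan2(y, x)=-109.9953° <0 so +360° → 250.0047° ≈ 250.0°
Leg 2: φ1=-0.2110417, φ2=0.8601663, Δφ=1.0712080, Δλ=-0.8035915 rad; a=sin²(Δφ/2)+cosφ1·cosφ2·sin²(Δλ/2)=0.3580170974; c=2·atan2(√a, √(1-a))=1.282868667; dist=6371·c=8173.156 ≈ 8173.2 km; running total=17688.4 km
Leg 2 bearing: y=sinΔλ·cosφ2=-0.46956876, x=cosφ1·sinφ2-sinφ1·cosφ2·cosΔλ=0.83598361; θ=atan2(y, x)=-29.3228° <0 so +360° → 330.6772° ≈ 330.7°
Leg 3: φ1=0.8601663, φ2=0.6232850, Δφ=-0.2368813, Δλ=4.5855402 rad; a=sin²(Δφ/2)+cosφ1·cosφ2·sin²(Δλ/2)=0.3122928383; c=2·atan2(√a, √(1-a))=1.185952573; dist=6371·c=7555.704 ≈ 7555.7 km; running total=25244.1 km
Leg 3 bearing: y=sinΔλ·cosφ2=-0.80544161, x=cosφ1·sinφ2-sinφ1·cosφ2·cosΔλ=0.45861519; θ=atan2(y, x)=-60.3430° <0 so +360° → 299.6570° ≈ 299.7°
Leg 4: φ1=0.6232850, φ2=0.6958540, Δφ=0.0725690, Δλ=-0.4058432 rad; a=sin²(Δφ/2)+cosφ1·cosφ2·sin²(Δλ/2)=0.0266268443; c=2·atan2(√a, √(1-a))=0.327820613; dist=6371·c=2088.545 ≈ 2088.5 km; running total=27332.6 km
Leg 4 bearing: y=sinΔλ·cosφ2=-0.30300663, x=cosφ1·sinφ2-sinφ1·cosφ2·cosΔλ=0.10889630; θ=atan2(y, x)=-70.2323° <0 so +360° → 289.7677° ≈ 289.8°

Leg 1: dist=9515.2 km, bearing=250.0°
Leg 2: dist=8173.2 km, bearing=330.7°
Leg 3: dist=7555.7 km, bearing=299.7°
Leg 4: dist=2088.5 km, bearing=289.8°
Total: 27332.6 km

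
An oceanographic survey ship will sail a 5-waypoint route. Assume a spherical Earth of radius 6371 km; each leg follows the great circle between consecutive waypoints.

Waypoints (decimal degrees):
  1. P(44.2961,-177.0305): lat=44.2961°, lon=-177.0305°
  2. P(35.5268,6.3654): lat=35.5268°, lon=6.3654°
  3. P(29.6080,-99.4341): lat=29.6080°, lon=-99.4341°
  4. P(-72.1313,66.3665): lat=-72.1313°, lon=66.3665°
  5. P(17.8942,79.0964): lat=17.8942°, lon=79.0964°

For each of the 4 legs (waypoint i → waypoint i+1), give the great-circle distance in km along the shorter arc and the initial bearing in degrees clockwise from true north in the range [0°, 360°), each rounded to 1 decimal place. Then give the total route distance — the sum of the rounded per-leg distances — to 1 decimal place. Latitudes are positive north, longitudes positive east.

Leg 1: φ1=0.7731128, φ2=0.6200596, Δφ=-0.1530532, Δλ=3.2008623 rad; a=sin²(Δφ/2)+cosφ1·cosφ2·sin²(Δλ/2)=0.5878342657; c=2·atan2(√a, √(1-a))=1.747381146; dist=6371·c=11132.565 ≈ 11132.6 km; running total=11132.6 km
Leg 1 bearing: y=sinΔλ·cosφ2=-0.04820799, x=cosφ1·sinφ2-sinφ1·cosφ2·cosΔλ=0.98326830; θ=atan2(y, x)=-2.8069° <0 so +360° → 357.1931° ≈ 357.2°
Leg 2: φ1=0.6200596, φ2=0.5167571, Δφ=-0.1033025, Δλ=-1.8465496 rad; a=sin²(Δφ/2)+cosφ1·cosφ2·sin²(Δλ/2)=0.4527805859; c=2·atan2(√a, √(1-a))=1.476216554; dist=6371·c=9404.976 ≈ 9405.0 km; running total=20537.6 km
Leg 2 bearing: y=sinΔλ·cosφ2=-0.83657936, x=cosφ1·sinφ2-sinφ1·cosφ2·cosΔλ=0.53964458; θ=atan2(y, x)=-57.1755° <0 so +360° → 302.8245° ≈ 302.8°
Leg 3: φ1=0.5167571, φ2=-1.2589287, Δφ=-1.7756858, Δλ=2.8937664 rad; a=sin²(Δφ/2)+cosφ1·cosφ2·sin²(Δλ/2)=0.8644260525; c=2·atan2(√a, √(1-a))=2.387440214; dist=6371·c=15210.382 ≈ 15210.4 km; running total=35748.0 km
Leg 3 bearing: y=sinΔλ·cosφ2=0.07526620, x=cosφ1·sinφ2-sinφ1·cosφ2·cosΔλ=-0.68052157; θ=atan2(y, x)=173.6887° ≈ 173.7°
Leg 4: φ1=-1.2589287, φ2=0.3123127, Δφ=1.5712414, Δλ=0.2221787 rad; a=sin²(Δφ/2)+cosφ1·cosφ2·sin²(Δλ/2)=0.5038111777; c=2·atan2(√a, √(1-a))=1.578418756; dist=6371·c=10056.106 ≈ 10056.1 km; running total=45804.1 km
Leg 4 bearing: y=sinΔλ·cosφ2=0.20969569, x=cosφ1·sinφ2-sinφ1·cosφ2·cosΔλ=0.97773699; θ=atan2(y, x)=12.1049° ≈ 12.1°

Leg 1: dist=11132.6 km, bearing=357.2°
Leg 2: dist=9405.0 km, bearing=302.8°
Leg 3: dist=15210.4 km, bearing=173.7°
Leg 4: dist=10056.1 km, bearing=12.1°
Total: 45804.1 km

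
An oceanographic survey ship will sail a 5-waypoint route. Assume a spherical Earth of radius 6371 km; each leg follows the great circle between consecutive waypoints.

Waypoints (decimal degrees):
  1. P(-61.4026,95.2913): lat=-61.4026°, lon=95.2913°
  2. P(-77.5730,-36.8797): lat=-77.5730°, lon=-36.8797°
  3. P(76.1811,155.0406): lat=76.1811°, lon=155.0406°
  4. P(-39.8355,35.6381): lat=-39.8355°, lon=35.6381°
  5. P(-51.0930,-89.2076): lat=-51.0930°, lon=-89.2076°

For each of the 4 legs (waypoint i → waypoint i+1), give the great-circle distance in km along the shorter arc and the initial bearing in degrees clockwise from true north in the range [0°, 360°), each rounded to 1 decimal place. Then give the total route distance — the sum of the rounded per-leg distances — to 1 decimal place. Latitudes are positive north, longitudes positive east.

Leg 1: dist=4222.6 km, bearing=195.0°
Leg 2: dist=19677.5 km, bearing=248.7°
Leg 3: dist=15056.4 km, bearing=287.7°
Leg 4: dist=8575.3 km, bearing=211.9°
Total: 47531.8 km

Leg 1: φ1=-1.0716775, φ2=-1.3539043, Δφ=-0.2822267, Δλ=-2.3068191 rad; a=sin²(Δφ/2)+cosφ1·cosφ2·sin²(Δλ/2)=0.1058586129; c=2·atan2(√a, √(1-a))=0.662783156; dist=6371·c=4222.591 ≈ 4222.6 km; running total=4222.6 km
Leg 1 bearing: y=sinΔλ·cosφ2=-0.15949100, x=cosφ1·sinφ2-sinφ1·cosφ2·cosΔλ=-0.59428351; θ=atan2(y, x)=-164.9772° <0 so +360° → 195.0228° ≈ 195.0°
Leg 2: φ1=-1.3539043, φ2=1.3296110, Δφ=2.6835153, Δλ=3.3496411 rad; a=sin²(Δφ/2)+cosφ1·cosφ2·sin²(Δλ/2)=0.9992982657; c=2·atan2(√a, √(1-a))=3.088605919; dist=6371·c=19677.508 ≈ 19677.5 km; running total=23900.1 km
Leg 2 bearing: y=sinΔλ·cosφ2=-0.04933546, x=cosφ1·sinφ2-sinφ1·cosφ2·cosΔλ=-0.01926085; θ=atan2(y, x)=-111.3260° <0 so +360° → 248.6740° ≈ 248.7°
Leg 3: φ1=1.3296110, φ2=-0.6952606, Δφ=-2.0248717, Δλ=-2.0839668 rad; a=sin²(Δφ/2)+cosφ1·cosφ2·sin²(Δλ/2)=0.8560445671; c=2·atan2(√a, √(1-a))=2.363265661; dist=6371·c=15056.366 ≈ 15056.4 km; running total=38956.5 km
Leg 3 bearing: y=sinΔλ·cosφ2=-0.66897711, x=cosφ1·sinφ2-sinφ1·cosφ2·cosΔλ=0.21306969; θ=atan2(y, x)=-72.3333° <0 so +360° → 287.6667° ≈ 287.7°
Leg 4: φ1=-0.6952606, φ2=-0.8917411, Δφ=-0.1964804, Δλ=-2.1789685 rad; a=sin²(Δφ/2)+cosφ1·cosφ2·sin²(Δλ/2)=0.3885379560; c=2·atan2(√a, √(1-a))=1.345983310; dist=6371·c=8575.260 ≈ 8575.3 km; running total=47531.8 km
Leg 4 bearing: y=sinΔλ·cosφ2=-0.51544338, x=cosφ1·sinφ2-sinφ1·cosφ2·cosΔλ=-0.82741947; θ=atan2(y, x)=-148.0790° <0 so +360° → 211.9210° ≈ 211.9°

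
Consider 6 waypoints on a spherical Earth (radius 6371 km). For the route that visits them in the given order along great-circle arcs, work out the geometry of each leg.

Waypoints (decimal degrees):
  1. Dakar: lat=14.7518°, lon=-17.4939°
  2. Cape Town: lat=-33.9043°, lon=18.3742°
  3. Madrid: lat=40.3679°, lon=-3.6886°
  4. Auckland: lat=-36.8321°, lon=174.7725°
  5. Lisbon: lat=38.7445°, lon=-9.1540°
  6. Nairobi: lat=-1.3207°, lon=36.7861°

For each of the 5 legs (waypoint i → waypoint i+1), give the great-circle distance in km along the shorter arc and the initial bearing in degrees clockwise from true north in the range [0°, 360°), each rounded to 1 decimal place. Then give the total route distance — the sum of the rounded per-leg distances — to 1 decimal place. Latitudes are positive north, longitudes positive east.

Leg 1: dist=6609.9 km, bearing=145.6°
Leg 2: dist=8563.2 km, bearing=342.9°
Leg 3: dist=19599.8 km, bearing=19.3°
Leg 4: dist=19609.8 km, bearing=57.2°
Leg 5: dist=6465.1 km, bearing=122.2°
Total: 60847.8 km

Leg 1: φ1=0.2574675, φ2=-0.5917417, Δφ=-0.8492091, Δλ=0.6260164 rad; a=sin²(Δφ/2)+cosφ1·cosφ2·sin²(Δλ/2)=0.2458120041; c=2·atan2(√a, √(1-a))=1.037498481; dist=6371·c=6609.903 ≈ 6609.9 km; running total=6609.9 km
Leg 1 bearing: y=sinΔλ·cosφ2=0.48629732, x=cosφ1·sinφ2-sinφ1·cosφ2·cosΔλ=-0.71068190; θ=atan2(y, x)=145.6174° ≈ 145.6°
Leg 2: φ1=-0.5917417, φ2=0.7045528, Δφ=1.2962944, Δλ=-0.3850685 rad; a=sin²(Δφ/2)+cosφ1·cosφ2·sin²(Δλ/2)=0.3876190865; c=2·atan2(√a, √(1-a))=1.344097725; dist=6371·c=8563.247 ≈ 8563.2 km; running total=15173.1 km
Leg 2 bearing: y=sinΔλ·cosφ2=-0.28618736, x=cosφ1·sinφ2-sinφ1·cosφ2·cosΔλ=0.93143916; θ=atan2(y, x)=-17.0797° <0 so +360° → 342.9203° ≈ 342.9°
Leg 3: φ1=0.7045528, φ2=-0.6428414, Δφ=-1.3473942, Δλ=3.1147338 rad; a=sin²(Δφ/2)+cosφ1·cosφ2·sin²(Δλ/2)=0.9989382547; c=2·atan2(√a, √(1-a))=3.076412248; dist=6371·c=19599.822 ≈ 19599.8 km; running total=34772.9 km
Leg 3 bearing: y=sinΔλ·cosφ2=0.02149514, x=cosφ1·sinφ2-sinφ1·cosφ2·cosΔλ=0.06148521; θ=atan2(y, x)=19.2696° ≈ 19.3°
Leg 4: φ1=-0.6428414, φ2=0.6762191, Δφ=1.3190605, Δλ=-3.2101230 rad; a=sin²(Δφ/2)+cosφ1·cosφ2·sin²(Δλ/2)=0.9989888453; c=2·atan2(√a, √(1-a))=3.077984612; dist=6371·c=19609.840 ≈ 19609.8 km; running total=54382.7 km
Leg 4 bearing: y=sinΔλ·cosφ2=0.05340805, x=cosφ1·sinφ2-sinφ1·cosφ2·cosΔλ=0.03446896; θ=atan2(y, x)=57.1622° ≈ 57.2°
Leg 5: φ1=0.6762191, φ2=-0.0230506, Δφ=-0.6992697, Δλ=0.8018060 rad; a=sin²(Δφ/2)+cosφ1·cosφ2·sin²(Δλ/2)=0.2360938505; c=2·atan2(√a, √(1-a))=1.014773531; dist=6371·c=6465.122 ≈ 6465.1 km; running total=60847.8 km
Leg 5 bearing: y=sinΔλ·cosφ2=0.71842227, x=cosφ1·sinφ2-sinφ1·cosφ2·cosΔλ=-0.45308235; θ=atan2(y, x)=122.2381° ≈ 122.2°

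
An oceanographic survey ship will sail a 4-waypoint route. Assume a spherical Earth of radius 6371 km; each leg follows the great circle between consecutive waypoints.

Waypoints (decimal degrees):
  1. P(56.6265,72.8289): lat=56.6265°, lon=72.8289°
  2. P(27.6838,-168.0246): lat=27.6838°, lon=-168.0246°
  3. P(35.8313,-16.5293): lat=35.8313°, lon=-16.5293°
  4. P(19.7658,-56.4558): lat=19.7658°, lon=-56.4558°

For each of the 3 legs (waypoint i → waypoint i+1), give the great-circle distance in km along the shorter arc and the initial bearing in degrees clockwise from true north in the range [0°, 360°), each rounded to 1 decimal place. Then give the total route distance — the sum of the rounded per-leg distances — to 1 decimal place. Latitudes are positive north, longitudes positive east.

Leg 1: φ1=0.9883189, φ2=0.4831735, Δφ=-0.5051454, Δλ=-4.2036866 rad; a=sin²(Δφ/2)+cosφ1·cosφ2·sin²(Δλ/2)=0.4246343180; c=2·atan2(√a, √(1-a))=1.419488279; dist=6371·c=9043.560 ≈ 9043.6 km; running total=9043.6 km
Leg 1 bearing: y=sinΔλ·cosφ2=0.77339740, x=cosφ1·sinφ2-sinφ1·cosφ2·cosΔλ=0.61574063; θ=atan2(y, x)=51.4749° ≈ 51.5°
Leg 2: φ1=0.4831735, φ2=0.6253742, Δφ=0.1422007, Δλ=2.6440918 rad; a=sin²(Δφ/2)+cosφ1·cosφ2·sin²(Δλ/2)=0.6794662485; c=2·atan2(√a, √(1-a))=1.937920252; dist=6371·c=12346.490 ≈ 12346.5 km; running total=21390.1 km
Leg 2 bearing: y=sinΔλ·cosφ2=0.38691212, x=cosφ1·sinφ2-sinφ1·cosφ2·cosΔλ=0.84939183; θ=atan2(y, x)=24.4901° ≈ 24.5°
Leg 3: φ1=0.6253742, φ2=0.3449783, Δφ=-0.2803959, Δλ=-0.6968489 rad; a=sin²(Δφ/2)+cosφ1·cosφ2·sin²(Δλ/2)=0.1084640891; c=2·atan2(√a, √(1-a))=0.671206587; dist=6371·c=4276.257 ≈ 4276.3 km; running total=25666.4 km
Leg 3 bearing: y=sinΔλ·cosφ2=-0.60399107, x=cosφ1·sinφ2-sinφ1·cosφ2·cosΔλ=-0.14830143; θ=atan2(y, x)=-103.7953° <0 so +360° → 256.2047° ≈ 256.2°

Leg 1: dist=9043.6 km, bearing=51.5°
Leg 2: dist=12346.5 km, bearing=24.5°
Leg 3: dist=4276.3 km, bearing=256.2°
Total: 25666.4 km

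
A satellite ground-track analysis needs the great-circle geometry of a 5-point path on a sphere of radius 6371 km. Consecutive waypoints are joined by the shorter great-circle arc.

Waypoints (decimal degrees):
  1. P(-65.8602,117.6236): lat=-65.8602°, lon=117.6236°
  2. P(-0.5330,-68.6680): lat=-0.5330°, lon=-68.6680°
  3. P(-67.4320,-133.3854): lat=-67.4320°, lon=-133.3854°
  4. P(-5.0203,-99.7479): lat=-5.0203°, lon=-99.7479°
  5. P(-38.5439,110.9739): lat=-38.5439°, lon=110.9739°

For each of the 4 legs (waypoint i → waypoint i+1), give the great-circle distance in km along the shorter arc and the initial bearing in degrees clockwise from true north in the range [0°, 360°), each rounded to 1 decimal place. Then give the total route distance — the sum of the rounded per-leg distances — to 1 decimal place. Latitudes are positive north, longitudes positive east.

Leg 1: dist=12615.4 km, bearing=173.1°
Leg 2: dist=8903.1 km, bearing=200.6°
Leg 3: dist=7392.0 km, bearing=37.0°
Leg 4: dist=14229.7 km, bearing=210.5°
Total: 43140.2 km

Leg 1: φ1=-1.1494773, φ2=-0.0093026, Δφ=1.1401747, Δλ=-3.2514018 rad; a=sin²(Δφ/2)+cosφ1·cosφ2·sin²(Δλ/2)=0.6989973564; c=2·atan2(√a, √(1-a))=1.980126267; dist=6371·c=12615.384 ≈ 12615.4 km; running total=12615.4 km
Leg 1 bearing: y=sinΔλ·cosφ2=0.10958385, x=cosφ1·sinφ2-sinφ1·cosφ2·cosΔλ=-0.91081919; θ=atan2(y, x)=173.1395° ≈ 173.1°
Leg 2: φ1=-0.0093026, φ2=-1.1769104, Δφ=-1.1676078, Δλ=-1.1295317 rad; a=sin²(Δφ/2)+cosφ1·cosφ2·sin²(Δλ/2)=0.4137555446; c=2·atan2(√a, √(1-a))=1.397440430; dist=6371·c=8903.093 ≈ 8903.1 km; running total=21518.5 km
Leg 2 bearing: y=sinΔλ·cosφ2=-0.34701827, x=cosφ1·sinφ2-sinφ1·cosφ2·cosΔλ=-0.92186002; θ=atan2(y, x)=-159.3720° <0 so +360° → 200.6280° ≈ 200.6°
Leg 3: φ1=-1.1769104, φ2=-0.0876208, Δφ=1.0892897, Δλ=0.5870851 rad; a=sin²(Δφ/2)+cosφ1·cosφ2·sin²(Δλ/2)=0.3004494598; c=2·atan2(√a, √(1-a))=1.160260073; dist=6371·c=7392.017 ≈ 7392.0 km; running total=28910.5 km
Leg 3 bearing: y=sinΔλ·cosφ2=0.55181154, x=cosφ1·sinφ2-sinφ1·cosφ2·cosΔλ=0.73227205; θ=atan2(y, x)=37.0002° ≈ 37.0°
Leg 4: φ1=-0.0876208, φ2=-0.6727180, Δφ=-0.5850972, Δλ=3.6777892 rad; a=sin²(Δφ/2)+cosφ1·cosφ2·sin²(Δλ/2)=0.8076289229; c=2·atan2(√a, √(1-a))=2.233509332; dist=6371·c=14229.688 ≈ 14229.7 km; running total=43140.2 km
Leg 4 bearing: y=sinΔλ·cosφ2=-0.39956727, x=cosφ1·sinφ2-sinφ1·cosφ2·cosΔλ=-0.67956146; θ=atan2(y, x)=-149.5454° <0 so +360° → 210.4546° ≈ 210.5°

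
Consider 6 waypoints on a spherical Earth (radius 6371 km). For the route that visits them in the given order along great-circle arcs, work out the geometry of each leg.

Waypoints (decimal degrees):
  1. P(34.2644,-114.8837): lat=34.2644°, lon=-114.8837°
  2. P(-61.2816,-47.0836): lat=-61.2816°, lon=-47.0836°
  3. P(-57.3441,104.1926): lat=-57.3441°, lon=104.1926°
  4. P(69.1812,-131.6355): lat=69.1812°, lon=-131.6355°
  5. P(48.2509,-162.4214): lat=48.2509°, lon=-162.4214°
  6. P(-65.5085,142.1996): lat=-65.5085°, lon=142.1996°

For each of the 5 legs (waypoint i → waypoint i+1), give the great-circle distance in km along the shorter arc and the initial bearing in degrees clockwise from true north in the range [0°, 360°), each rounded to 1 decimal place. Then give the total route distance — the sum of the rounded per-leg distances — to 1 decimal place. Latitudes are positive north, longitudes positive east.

Leg 1: dist=12242.9 km, bearing=151.7°
Leg 2: dist=6590.5 km, bearing=162.4°
Leg 3: dist=17064.7 km, bearing=41.2°
Leg 4: dist=2863.7 km, bearing=231.7°
Leg 5: dist=13507.3 km, bearing=203.6°
Total: 52269.1 km

Leg 1: φ1=0.5980266, φ2=-1.0695657, Δφ=-1.6675923, Δλ=1.1833350 rad; a=sin²(Δφ/2)+cosφ1·cosφ2·sin²(Δλ/2)=0.6718564094; c=2·atan2(√a, √(1-a))=1.921664077; dist=6371·c=12242.922 ≈ 12242.9 km; running total=12242.9 km
Leg 1 bearing: y=sinΔλ·cosφ2=0.44488591, x=cosφ1·sinφ2-sinφ1·cosφ2·cosΔλ=-0.82700546; θ=atan2(y, x)=151.7221° ≈ 151.7°
Leg 2: φ1=-1.0695657, φ2=-1.0008434, Δφ=0.0687223, Δλ=2.6402678 rad; a=sin²(Δφ/2)+cosφ1·cosφ2·sin²(Δλ/2)=0.2445047310; c=2·atan2(√a, √(1-a))=1.034459588; dist=6371·c=6590.542 ≈ 6590.5 km; running total=18833.4 km
Leg 2 bearing: y=sinΔλ·cosφ2=0.25932156, x=cosφ1·sinφ2-sinφ1·cosφ2·cosΔλ=-0.81953706; θ=atan2(y, x)=162.4414° ≈ 162.4°
Leg 3: φ1=-1.0008434, φ2=1.2074397, Δφ=2.2082831, Δλ=-4.1159768 rad; a=sin²(Δφ/2)+cosφ1·cosφ2·sin²(Δλ/2)=0.9473369768; c=2·atan2(√a, √(1-a))=2.678497127; dist=6371·c=17064.705 ≈ 17064.7 km; running total=35898.1 km
Leg 3 bearing: y=sinΔλ·cosφ2=0.29405369, x=cosφ1·sinφ2-sinφ1·cosφ2·cosΔλ=0.33628997; θ=atan2(y, x)=41.1666° ≈ 41.2°
Leg 4: φ1=1.2074397, φ2=0.8421371, Δφ=-0.3653026, Δλ=-0.5373153 rad; a=sin²(Δφ/2)+cosφ1·cosφ2·sin²(Δλ/2)=0.0496664735; c=2·atan2(√a, √(1-a))=0.449494061; dist=6371·c=2863.727 ≈ 2863.7 km; running total=38761.8 km
Leg 4 bearing: y=sinΔλ·cosφ2=-0.34081319, x=cosφ1·sinφ2-sinφ1·cosφ2·cosΔλ=-0.26952779; θ=atan2(y, x)=-128.3383° <0 so +360° → 231.6617° ≈ 231.7°
Leg 5: φ1=0.8421371, φ2=-1.1433390, Δφ=-1.9854761, Δλ=5.3166394 rad; a=sin²(Δφ/2)+cosφ1·cosφ2·sin²(Δλ/2)=0.7610534021; c=2·atan2(√a, √(1-a))=2.120115638; dist=6371·c=13507.257 ≈ 13507.3 km; running total=52269.1 km
Leg 5 bearing: y=sinΔλ·cosφ2=-0.34115166, x=cosφ1·sinφ2-sinφ1·cosφ2·cosΔλ=-0.78167770; θ=atan2(y, x)=-156.4218° <0 so +360° → 203.5782° ≈ 203.6°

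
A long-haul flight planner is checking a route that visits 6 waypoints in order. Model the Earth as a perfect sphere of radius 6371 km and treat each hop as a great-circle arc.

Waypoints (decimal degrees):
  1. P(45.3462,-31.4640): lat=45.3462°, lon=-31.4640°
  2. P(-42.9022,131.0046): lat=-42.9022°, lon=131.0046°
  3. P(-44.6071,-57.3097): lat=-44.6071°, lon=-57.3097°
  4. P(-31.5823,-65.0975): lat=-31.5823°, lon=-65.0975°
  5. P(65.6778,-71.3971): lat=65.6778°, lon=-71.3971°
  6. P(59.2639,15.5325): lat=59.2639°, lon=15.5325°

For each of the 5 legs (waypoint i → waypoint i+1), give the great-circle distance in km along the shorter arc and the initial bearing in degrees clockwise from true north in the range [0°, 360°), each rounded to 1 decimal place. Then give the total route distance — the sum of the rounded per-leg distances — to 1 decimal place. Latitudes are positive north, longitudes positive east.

Leg 1: dist=18592.6 km, bearing=85.2°
Leg 2: dist=10249.5 km, bearing=174.1°
Leg 3: dist=1598.8 km, bearing=332.3°
Leg 4: dist=10828.4 km, bearing=357.4°
Leg 5: dist=4157.6 km, bearing=57.2°
Total: 45426.9 km

Leg 1: φ1=0.7914405, φ2=-0.7487846, Δφ=-1.5402251, Δλ=2.8356120 rad; a=sin²(Δφ/2)+cosφ1·cosφ2·sin²(Δλ/2)=0.9875888166; c=2·atan2(√a, √(1-a))=2.918318187; dist=6371·c=18592.605 ≈ 18592.6 km; running total=18592.6 km
Leg 1 bearing: y=sinΔλ·cosφ2=0.22065487, x=cosφ1·sinφ2-sinφ1·cosφ2·cosΔλ=0.01843943; θ=atan2(y, x)=85.2231° ≈ 85.2°
Leg 2: φ1=-0.7487846, φ2=-0.7785408, Δφ=-0.0297561, Δλ=-3.2867046 rad; a=sin²(Δφ/2)+cosφ1·cosφ2·sin²(Δλ/2)=0.5189880216; c=2·atan2(√a, √(1-a))=1.608781504; dist=6371·c=10249.547 ≈ 10249.5 km; running total=28842.1 km
Leg 2 bearing: y=sinΔλ·cosφ2=0.10294864, x=cosφ1·sinφ2-sinφ1·cosφ2·cosΔλ=-0.99396147; θ=atan2(y, x)=174.0867° ≈ 174.1°
Leg 3: φ1=-0.7785408, φ2=-0.5512151, Δφ=0.2273256, Δλ=-0.1359228 rad; a=sin²(Δφ/2)+cosφ1·cosφ2·sin²(Δλ/2)=0.0156606253; c=2·atan2(√a, √(1-a))=0.250942757; dist=6371·c=1598.756 ≈ 1598.8 km; running total=30440.9 km
Leg 3 bearing: y=sinΔλ·cosφ2=-0.11543485, x=cosφ1·sinφ2-sinφ1·cosφ2·cosΔλ=0.21985512; θ=atan2(y, x)=-27.7017° <0 so +360° → 332.2983° ≈ 332.3°
Leg 4: φ1=-0.5512151, φ2=1.1462939, Δφ=1.6975090, Δλ=-0.1099488 rad; a=sin²(Δφ/2)+cosφ1·cosφ2·sin²(Δλ/2)=0.5642462291; c=2·atan2(√a, √(1-a))=1.699645013; dist=6371·c=10828.438 ≈ 10828.4 km; running total=41269.3 km
Leg 4 bearing: y=sinΔλ·cosφ2=-0.04519313, x=cosφ1·sinφ2-sinφ1·cosφ2·cosΔλ=0.99068021; θ=atan2(y, x)=-2.6119° <0 so +360° → 357.3881° ≈ 357.4°
Leg 5: φ1=1.1462939, φ2=1.0343502, Δφ=-0.1119437, Δλ=1.5172077 rad; a=sin²(Δφ/2)+cosφ1·cosφ2·sin²(Δλ/2)=0.1027416545; c=2·atan2(√a, √(1-a))=0.652585070; dist=6371·c=4157.619 ≈ 4157.6 km; running total=45426.9 km
Leg 5 bearing: y=sinΔλ·cosφ2=0.51035090, x=cosφ1·sinφ2-sinφ1·cosφ2·cosΔλ=0.32906714; θ=atan2(y, x)=57.1866° ≈ 57.2°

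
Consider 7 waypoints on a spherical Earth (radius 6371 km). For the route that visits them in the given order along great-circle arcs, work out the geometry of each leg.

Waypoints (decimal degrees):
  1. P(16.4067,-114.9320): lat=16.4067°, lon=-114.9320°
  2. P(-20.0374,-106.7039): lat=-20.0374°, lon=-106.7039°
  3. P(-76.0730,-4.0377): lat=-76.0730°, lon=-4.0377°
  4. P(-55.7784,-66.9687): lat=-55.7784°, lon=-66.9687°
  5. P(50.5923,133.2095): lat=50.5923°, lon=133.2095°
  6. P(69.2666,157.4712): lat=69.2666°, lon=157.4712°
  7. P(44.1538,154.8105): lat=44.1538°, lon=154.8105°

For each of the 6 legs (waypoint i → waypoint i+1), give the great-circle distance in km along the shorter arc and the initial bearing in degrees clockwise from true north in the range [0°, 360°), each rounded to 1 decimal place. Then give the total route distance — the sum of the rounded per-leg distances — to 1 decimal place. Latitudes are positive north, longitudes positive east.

Leg 1: dist=4150.9 km, bearing=167.2°
Leg 2: dist=8179.7 km, bearing=165.8°
Leg 3: dist=3359.6 km, bearing=275.6°
Leg 4: dist=18558.9 km, bearing=255.1°
Leg 5: dist=2440.8 km, bearing=22.9°
Leg 6: dist=2796.5 km, bearing=184.5°
Total: 39486.4 km

Leg 1: φ1=0.2863509, φ2=-0.3497186, Δφ=-0.6360695, Δλ=0.1436074 rad; a=sin²(Δφ/2)+cosφ1·cosφ2·sin²(Δλ/2)=0.1024200751; c=2·atan2(√a, √(1-a))=0.651525188; dist=6371·c=4150.867 ≈ 4150.9 km; running total=4150.9 km
Leg 1 bearing: y=sinΔλ·cosφ2=0.13445151, x=cosφ1·sinφ2-sinφ1·cosφ2·cosΔλ=-0.59130669; θ=atan2(y, x)=167.1899° ≈ 167.2°
Leg 2: φ1=-0.3497186, φ2=-1.3277243, Δφ=-0.9780057, Δλ=1.7918632 rad; a=sin²(Δφ/2)+cosφ1·cosφ2·sin²(Δλ/2)=0.3585098061; c=2·atan2(√a, √(1-a))=1.283896235; dist=6371·c=8179.703 ≈ 8179.7 km; running total=12330.6 km
Leg 2 bearing: y=sinΔλ·cosφ2=0.23482815, x=cosφ1·sinφ2-sinφ1·cosφ2·cosΔλ=-0.92993432; θ=atan2(y, x)=165.8279° ≈ 165.8°
Leg 3: φ1=-1.3277243, φ2=-0.9735167, Δφ=0.3542076, Δλ=-1.0983532 rad; a=sin²(Δφ/2)+cosφ1·cosφ2·sin²(Δλ/2)=0.0679205992; c=2·atan2(√a, √(1-a))=0.527319996; dist=6371·c=3359.556 ≈ 3359.6 km; running total=15690.2 km
Leg 3 bearing: y=sinΔλ·cosφ2=-0.50078990, x=cosφ1·sinφ2-sinφ1·cosφ2·cosΔλ=0.04938668; θ=atan2(y, x)=-84.3678° <0 so +360° → 275.6322° ≈ 275.6°
Leg 4: φ1=-0.9735167, φ2=0.8830022, Δφ=1.8565189, Δλ=3.4937687 rad; a=sin²(Δφ/2)+cosφ1·cosφ2·sin²(Δλ/2)=0.9869967704; c=2·atan2(√a, √(1-a))=2.913032070; dist=6371·c=18558.927 ≈ 18558.9 km; running total=34249.1 km
Leg 4 bearing: y=sinΔλ·cosφ2=-0.21898046, x=cosφ1·sinφ2-sinφ1·cosφ2·cosΔλ=-0.05817338; θ=atan2(y, x)=-104.8773° <0 so +360° → 255.1227° ≈ 255.1°
Leg 5: φ1=0.8830022, φ2=1.2089302, Δφ=0.3259280, Δλ=0.4234465 rad; a=sin²(Δφ/2)+cosφ1·cosφ2·sin²(Δλ/2)=0.0362479109; c=2·atan2(√a, √(1-a))=0.383116435; dist=6371·c=2440.835 ≈ 2440.8 km; running total=36689.9 km
Leg 5 bearing: y=sinΔλ·cosφ2=0.14546864, x=cosφ1·sinφ2-sinφ1·cosφ2·cosΔλ=0.34434703; θ=atan2(y, x)=22.9015° ≈ 22.9°
Leg 6: φ1=1.2089302, φ2=0.7706292, Δφ=-0.4383010, Δλ=-0.0464380 rad; a=sin²(Δφ/2)+cosφ1·cosφ2·sin²(Δλ/2)=0.0473999074; c=2·atan2(√a, √(1-a))=0.438945801; dist=6371·c=2796.524 ≈ 2796.5 km; running total=39486.4 km
Leg 6 bearing: y=sinΔλ·cosφ2=-0.03330600, x=cosφ1·sinφ2-sinφ1·cosφ2·cosΔλ=-0.42367834; θ=atan2(y, x)=-175.5051° <0 so +360° → 184.4949° ≈ 184.5°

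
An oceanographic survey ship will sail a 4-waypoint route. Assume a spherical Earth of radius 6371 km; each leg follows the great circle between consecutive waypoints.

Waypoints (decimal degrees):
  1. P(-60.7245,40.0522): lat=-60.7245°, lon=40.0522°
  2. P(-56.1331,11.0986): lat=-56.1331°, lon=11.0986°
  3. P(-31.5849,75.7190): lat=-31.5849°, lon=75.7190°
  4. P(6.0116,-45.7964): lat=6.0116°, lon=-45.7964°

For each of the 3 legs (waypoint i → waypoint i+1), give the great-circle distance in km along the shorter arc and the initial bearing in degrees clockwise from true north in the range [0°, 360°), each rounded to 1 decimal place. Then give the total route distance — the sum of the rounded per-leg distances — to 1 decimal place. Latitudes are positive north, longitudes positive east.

Leg 1: φ1=-1.0598425, φ2=-0.9797074, Δφ=0.0801350, Δλ=-0.5053357 rad; a=sin²(Δφ/2)+cosφ1·cosφ2·sin²(Δλ/2)=0.0186346661; c=2·atan2(√a, √(1-a))=0.273872822; dist=6371·c=1744.844 ≈ 1744.8 km; running total=1744.8 km
Leg 1 bearing: y=sinΔλ·cosφ2=-0.26977289, x=cosφ1·sinφ2-sinφ1·cosφ2·cosΔλ=0.01929382; θ=atan2(y, x)=-85.9092° <0 so +360° → 274.0908° ≈ 274.1°
Leg 2: φ1=-0.9797074, φ2=-0.5512605, Δφ=0.4284469, Δλ=1.1278387 rad; a=sin²(Δφ/2)+cosφ1·cosφ2·sin²(Δλ/2)=0.1808168286; c=2·atan2(√a, √(1-a))=0.878422303; dist=6371·c=5596.428 ≈ 5596.4 km; running total=7341.2 km
Leg 2 bearing: y=sinΔλ·cosφ2=0.76964977, x=cosφ1·sinφ2-sinφ1·cosφ2·cosΔλ=0.01129818; θ=atan2(y, x)=89.1590° ≈ 89.2°
Leg 3: φ1=-0.5512605, φ2=0.1049222, Δφ=0.6561827, Δλ=-2.1208438 rad; a=sin²(Δφ/2)+cosφ1·cosφ2·sin²(Δλ/2)=0.7488490424; c=2·atan2(√a, √(1-a))=2.091739113; dist=6371·c=13326.470 ≈ 13326.5 km; running total=20667.7 km
Leg 3 bearing: y=sinΔλ·cosφ2=-0.84781155, x=cosφ1·sinφ2-sinφ1·cosφ2·cosΔλ=-0.18306333; θ=atan2(y, x)=-102.1845° <0 so +360° → 257.8155° ≈ 257.8°

Leg 1: dist=1744.8 km, bearing=274.1°
Leg 2: dist=5596.4 km, bearing=89.2°
Leg 3: dist=13326.5 km, bearing=257.8°
Total: 20667.7 km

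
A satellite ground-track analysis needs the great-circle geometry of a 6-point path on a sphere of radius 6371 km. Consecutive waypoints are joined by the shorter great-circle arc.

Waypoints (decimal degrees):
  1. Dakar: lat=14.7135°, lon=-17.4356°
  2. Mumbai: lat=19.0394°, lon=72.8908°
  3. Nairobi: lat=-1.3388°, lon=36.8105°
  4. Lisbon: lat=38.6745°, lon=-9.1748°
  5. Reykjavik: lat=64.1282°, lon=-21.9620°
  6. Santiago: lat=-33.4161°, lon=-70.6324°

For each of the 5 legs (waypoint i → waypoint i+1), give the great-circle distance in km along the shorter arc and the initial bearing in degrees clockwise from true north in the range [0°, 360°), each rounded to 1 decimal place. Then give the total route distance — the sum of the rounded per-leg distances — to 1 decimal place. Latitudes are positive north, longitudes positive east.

Leg 1: dist=9512.4 km, bearing=71.5°
Leg 2: dist=4545.0 km, bearing=244.1°
Leg 3: dist=6465.8 km, bearing=318.6°
Leg 4: dist=2953.1 km, bearing=347.5°
Leg 5: dist=11650.2 km, bearing=220.4°
Total: 35126.5 km

Leg 1: φ1=0.2567990, φ2=0.3323002, Δφ=0.0755012, Δλ=1.5764931 rad; a=sin²(Δφ/2)+cosφ1·cosφ2·sin²(Δλ/2)=0.4611768351; c=2·atan2(√a, √(1-a))=1.493071764; dist=6371·c=9512.360 ≈ 9512.4 km; running total=9512.4 km
Leg 1 bearing: y=sinΔλ·cosφ2=0.94527913, x=cosφ1·sinφ2-sinφ1·cosφ2·cosΔλ=0.31688864; θ=atan2(y, x)=71.4672° ≈ 71.5°
Leg 2: φ1=0.3323002, φ2=-0.0233665, Δφ=-0.3556667, Δλ=-0.6297200 rad; a=sin²(Δφ/2)+cosφ1·cosφ2·sin²(Δλ/2)=0.1219253014; c=2·atan2(√a, √(1-a))=0.713387569; dist=6371·c=4544.992 ≈ 4545.0 km; running total=14057.4 km
Leg 2 bearing: y=sinΔλ·cosφ2=-0.58875775, x=cosφ1·sinφ2-sinφ1·cosφ2·cosΔλ=-0.28566135; θ=atan2(y, x)=-115.8824° <0 so +360° → 244.1176° ≈ 244.1°
Leg 3: φ1=-0.0233665, φ2=0.6749974, Δφ=0.6983638, Δλ=-0.8025949 rad; a=sin²(Δφ/2)+cosφ1·cosφ2·sin²(Δλ/2)=0.2361392605; c=2·atan2(√a, √(1-a))=1.014880455; dist=6371·c=6465.803 ≈ 6465.8 km; running total=20523.2 km
Leg 3 bearing: y=sinΔλ·cosφ2=-0.56145561, x=cosφ1·sinφ2-sinφ1·cosφ2·cosΔλ=0.63739912; θ=atan2(y, x)=-41.3753° <0 so +360° → 318.6247° ≈ 318.6°
Leg 4: φ1=0.6749974, φ2=1.1192482, Δφ=0.4442509, Δλ=-0.2231787 rad; a=sin²(Δφ/2)+cosφ1·cosφ2·sin²(Δλ/2)=0.0527580584; c=2·atan2(√a, √(1-a))=0.463520825; dist=6371·c=2953.091 ≈ 2953.1 km; running total=23476.3 km
Leg 4 bearing: y=sinΔλ·cosφ2=-0.09657961, x=cosφ1·sinφ2-sinφ1·cosφ2·cosΔλ=0.43654434; θ=atan2(y, x)=-12.4750° <0 so +360° → 347.5250° ≈ 347.5°
Leg 5: φ1=1.1192482, φ2=-0.5832210, Δφ=-1.7024692, Δλ=-0.8494587 rad; a=sin²(Δφ/2)+cosφ1·cosφ2·sin²(Δλ/2)=0.6274937867; c=2·atan2(√a, √(1-a))=1.828631179; dist=6371·c=11650.209 ≈ 11650.2 km; running total=35126.5 km
Leg 5 bearing: y=sinΔλ·cosφ2=-0.62679034, x=cosφ1·sinφ2-sinφ1·cosφ2·cosΔλ=-0.73628474; θ=atan2(y, x)=-139.5926° <0 so +360° → 220.4074° ≈ 220.4°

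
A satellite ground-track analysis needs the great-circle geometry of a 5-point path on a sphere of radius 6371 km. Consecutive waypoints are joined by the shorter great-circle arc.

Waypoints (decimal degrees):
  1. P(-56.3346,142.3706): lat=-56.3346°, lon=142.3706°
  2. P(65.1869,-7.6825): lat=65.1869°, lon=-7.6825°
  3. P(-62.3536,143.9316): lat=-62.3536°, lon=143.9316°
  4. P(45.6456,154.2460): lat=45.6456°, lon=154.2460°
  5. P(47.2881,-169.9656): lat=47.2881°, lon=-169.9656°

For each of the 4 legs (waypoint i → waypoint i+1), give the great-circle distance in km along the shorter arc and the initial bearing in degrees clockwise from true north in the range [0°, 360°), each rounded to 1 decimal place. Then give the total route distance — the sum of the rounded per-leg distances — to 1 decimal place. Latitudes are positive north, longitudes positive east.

Leg 1: φ1=-0.9832243, φ2=1.1377260, Δφ=2.1209503, Δλ=-2.6189206 rad; a=sin²(Δφ/2)+cosφ1·cosφ2·sin²(Δλ/2)=0.9785144332; c=2·atan2(√a, √(1-a))=2.847373474; dist=6371·c=18140.616 ≈ 18140.6 km; running total=18140.6 km
Leg 1 bearing: y=sinΔλ·cosφ2=-0.20949290, x=cosφ1·sinφ2-sinφ1·cosφ2·cosΔλ=0.20052051; θ=atan2(y, x)=-46.2536° <0 so +360° → 313.7464° ≈ 313.7°
Leg 2: φ1=1.1377260, φ2=-1.0882756, Δφ=-2.2260017, Δλ=2.6461652 rad; a=sin²(Δφ/2)+cosφ1·cosφ2·sin²(Δλ/2)=0.9876823006; c=2·atan2(√a, √(1-a))=2.919164152; dist=6371·c=18597.995 ≈ 18598.0 km; running total=36738.6 km
Leg 2 bearing: y=sinΔλ·cosφ2=0.22059563, x=cosφ1·sinφ2-sinφ1·cosφ2·cosΔλ=-0.00120965; θ=atan2(y, x)=90.3142° ≈ 90.3°
Leg 3: φ1=-1.0882756, φ2=0.7966660, Δφ=1.8849416, Δλ=0.1800202 rad; a=sin²(Δφ/2)+cosφ1·cosφ2·sin²(Δλ/2)=0.6571229121; c=2·atan2(√a, √(1-a))=1.890458456; dist=6371·c=12044.111 ≈ 12044.1 km; running total=48782.7 km
Leg 3 bearing: y=sinΔλ·cosφ2=0.12517251, x=cosφ1·sinφ2-sinφ1·cosφ2·cosΔλ=0.94105335; θ=atan2(y, x)=7.5766° ≈ 7.6°
Leg 4: φ1=0.7966660, φ2=0.8253330, Δφ=0.0286670, Δλ=-5.6585599 rad; a=sin²(Δφ/2)+cosφ1·cosφ2·sin²(Δλ/2)=0.0449745427; c=2·atan2(√a, √(1-a))=0.427389447; dist=6371·c=2722.898 ≈ 2722.9 km; running total=51505.6 km
Leg 4 bearing: y=sinΔλ·cosφ2=0.39667259, x=cosφ1·sinφ2-sinφ1·cosφ2·cosΔλ=0.12024221; θ=atan2(y, x)=73.1365° ≈ 73.1°

Leg 1: dist=18140.6 km, bearing=313.7°
Leg 2: dist=18598.0 km, bearing=90.3°
Leg 3: dist=12044.1 km, bearing=7.6°
Leg 4: dist=2722.9 km, bearing=73.1°
Total: 51505.6 km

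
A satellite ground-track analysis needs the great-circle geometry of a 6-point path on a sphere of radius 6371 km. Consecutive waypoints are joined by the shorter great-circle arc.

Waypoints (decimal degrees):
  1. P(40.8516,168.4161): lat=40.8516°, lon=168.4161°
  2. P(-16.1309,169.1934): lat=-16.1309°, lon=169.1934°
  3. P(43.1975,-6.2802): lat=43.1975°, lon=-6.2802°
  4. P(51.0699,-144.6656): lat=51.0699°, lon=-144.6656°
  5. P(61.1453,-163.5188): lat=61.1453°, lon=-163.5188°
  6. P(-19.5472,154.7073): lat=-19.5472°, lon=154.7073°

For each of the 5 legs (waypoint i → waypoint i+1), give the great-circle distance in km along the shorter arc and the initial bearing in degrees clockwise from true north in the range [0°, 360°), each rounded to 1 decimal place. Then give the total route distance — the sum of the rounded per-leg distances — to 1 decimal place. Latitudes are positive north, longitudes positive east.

Leg 1: dist=6336.7 km, bearing=179.1°
Leg 2: dist=16975.0 km, bearing=352.8°
Leg 3: dist=8789.5 km, bearing=334.8°
Leg 4: dist=1608.2 km, bearing=321.4°
Leg 5: dist=9713.6 km, bearing=218.9°
Total: 43423.0 km

Leg 1: φ1=0.7129949, φ2=-0.2815373, Δφ=-0.9945322, Δλ=0.0135664 rad; a=sin²(Δφ/2)+cosφ1·cosφ2·sin²(Δλ/2)=0.2275858496; c=2·atan2(√a, √(1-a))=0.994611984; dist=6371·c=6336.673 ≈ 6336.7 km; running total=6336.7 km
Leg 1 bearing: y=sinΔλ·cosφ2=0.01303193, x=cosφ1·sinφ2-sinφ1·cosφ2·cosΔλ=-0.83844636; θ=atan2(y, x)=179.1095° ≈ 179.1°
Leg 2: φ1=-0.2815373, φ2=0.7539386, Δφ=1.0354759, Δλ=-3.0625921 rad; a=sin²(Δφ/2)+cosφ1·cosφ2·sin²(Δλ/2)=0.9441470173; c=2·atan2(√a, √(1-a))=2.664413575; dist=6371·c=16974.979 ≈ 16975.0 km; running total=23311.7 km
Leg 2 bearing: y=sinΔλ·cosφ2=-0.05753142, x=cosφ1·sinφ2-sinφ1·cosφ2·cosΔλ=0.45565759; θ=atan2(y, x)=-7.1961° <0 so +360° → 352.8039° ≈ 352.8°
Leg 3: φ1=0.7539386, φ2=0.8913379, Δφ=0.1373993, Δλ=-2.4152809 rad; a=sin²(Δφ/2)+cosφ1·cosφ2·sin²(Δλ/2)=0.4049909844; c=2·atan2(√a, √(1-a))=1.379615814; dist=6371·c=8789.532 ≈ 8789.5 km; running total=32101.2 km
Leg 3 bearing: y=sinΔλ·cosφ2=-0.41731224, x=cosφ1·sinφ2-sinφ1·cosφ2·cosΔλ=0.88867522; θ=atan2(y, x)=-25.1542° <0 so +360° → 334.8458° ≈ 334.8°
Leg 4: φ1=0.8913379, φ2=1.0671868, Δφ=0.1758489, Δλ=-0.3290504 rad; a=sin²(Δφ/2)+cosφ1·cosφ2·sin²(Δλ/2)=0.0158454393; c=2·atan2(√a, √(1-a))=0.252426991; dist=6371·c=1608.212 ≈ 1608.2 km; running total=33709.4 km
Leg 4 bearing: y=sinΔλ·cosφ2=-0.15594634, x=cosφ1·sinφ2-sinφ1·cosφ2·cosΔλ=0.19508507; θ=atan2(y, x)=-38.6380° <0 so +360° → 321.3620° ≈ 321.4°
Leg 5: φ1=1.0671868, φ2=-0.3411630, Δφ=-1.4083498, Δλ=5.5540932 rad; a=sin²(Δφ/2)+cosφ1·cosφ2·sin²(Δλ/2)=0.4769402509; c=2·atan2(√a, √(1-a))=1.524660463; dist=6371·c=9713.612 ≈ 9713.6 km; running total=43423.0 km
Leg 5 bearing: y=sinΔλ·cosφ2=-0.62779758, x=cosφ1·sinφ2-sinφ1·cosφ2·cosΔλ=-0.77700913; θ=atan2(y, x)=-141.0629° <0 so +360° → 218.9371° ≈ 218.9°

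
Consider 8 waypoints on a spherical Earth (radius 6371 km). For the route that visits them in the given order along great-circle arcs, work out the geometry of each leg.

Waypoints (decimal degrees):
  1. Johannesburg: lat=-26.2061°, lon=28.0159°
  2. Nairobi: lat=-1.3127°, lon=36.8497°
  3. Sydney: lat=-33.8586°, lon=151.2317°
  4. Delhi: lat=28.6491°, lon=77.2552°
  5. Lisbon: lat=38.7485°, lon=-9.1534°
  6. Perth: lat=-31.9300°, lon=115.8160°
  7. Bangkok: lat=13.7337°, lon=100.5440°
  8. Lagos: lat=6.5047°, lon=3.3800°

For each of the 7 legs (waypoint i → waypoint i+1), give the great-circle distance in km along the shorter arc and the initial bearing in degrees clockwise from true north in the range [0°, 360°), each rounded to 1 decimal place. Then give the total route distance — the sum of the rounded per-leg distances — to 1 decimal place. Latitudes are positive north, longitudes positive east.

Leg 1: φ1=-0.4573827, φ2=-0.0229109, Δφ=0.4344718, Δλ=0.1541789 rad; a=sin²(Δφ/2)+cosφ1·cosφ2·sin²(Δλ/2)=0.0517737279; c=2·atan2(√a, √(1-a))=0.459098068; dist=6371·c=2924.914 ≈ 2924.9 km; running total=2924.9 km
Leg 1 bearing: y=sinΔλ·cosφ2=0.15352848, x=cosφ1·sinφ2-sinφ1·cosφ2·cosΔλ=0.41569441; θ=atan2(y, x)=20.2707° ≈ 20.3°
Leg 2: φ1=-0.0229109, φ2=-0.5909441, Δφ=-0.5680331, Δλ=1.9963425 rad; a=sin²(Δφ/2)+cosφ1·cosφ2·sin²(Δλ/2)=0.6649784885; c=2·atan2(√a, √(1-a))=1.907054326; dist=6371·c=12149.843 ≈ 12149.8 km; running total=15074.7 km
Leg 2 bearing: y=sinΔλ·cosφ2=0.75635318, x=cosφ1·sinφ2-sinφ1·cosφ2·cosΔλ=-0.56485243; θ=atan2(y, x)=126.7528° ≈ 126.8°
Leg 3: φ1=-0.5909441, φ2=0.5000211, Δφ=1.0909652, Δλ=-1.2911335 rad; a=sin²(Δφ/2)+cosφ1·cosφ2·sin²(Δλ/2)=0.5329810611; c=2·atan2(√a, √(1-a))=1.636806376; dist=6371·c=10428.093 ≈ 10428.1 km; running total=25502.8 km
Leg 3 bearing: y=sinΔλ·cosφ2=-0.84347748, x=cosφ1·sinφ2-sinφ1·cosφ2·cosΔλ=0.53309918; θ=atan2(y, x)=-57.7061° <0 so +360° → 302.2939° ≈ 302.3°
Leg 4: φ1=0.5000211, φ2=0.6762889, Δφ=0.1762678, Δλ=-1.5081146 rad; a=sin²(Δφ/2)+cosφ1·cosφ2·sin²(Δλ/2)=0.3285209802; c=2·atan2(√a, √(1-a))=1.220732206; dist=6371·c=7777.285 ≈ 7777.3 km; running total=33280.1 km
Leg 4 bearing: y=sinΔλ·cosφ2=-0.77836925, x=cosφ1·sinφ2-sinφ1·cosφ2·cosΔλ=0.52585272; θ=atan2(y, x)=-55.9577° <0 so +360° → 304.0423° ≈ 304.0°
Leg 5: φ1=0.6762889, φ2=-0.5572836, Δφ=-1.2335725, Δλ=2.1811275 rad; a=sin²(Δφ/2)+cosφ1·cosφ2·sin²(Δλ/2)=0.8551943748; c=2·atan2(√a, √(1-a))=2.360846733; dist=6371·c=15040.955 ≈ 15041.0 km; running total=48321.1 km
Leg 5 bearing: y=sinΔλ·cosφ2=0.69547003, x=cosφ1·sinφ2-sinφ1·cosφ2·cosΔλ=-0.10802436; θ=atan2(y, x)=98.8290° ≈ 98.8°
Leg 6: φ1=-0.5572836, φ2=0.2396983, Δφ=0.7969819, Δλ=-0.2665467 rad; a=sin²(Δφ/2)+cosφ1·cosφ2·sin²(Δλ/2)=0.1651225742; c=2·atan2(√a, √(1-a))=0.836917718; dist=6371·c=5332.003 ≈ 5332.0 km; running total=53653.1 km
Leg 6 bearing: y=sinΔλ·cosφ2=-0.25587090, x=cosφ1·sinφ2-sinφ1·cosφ2·cosΔλ=0.69710725; θ=atan2(y, x)=-20.1555° <0 so +360° → 339.8445° ≈ 339.8°
Leg 7: φ1=0.2396983, φ2=0.1135284, Δφ=-0.1261699, Δλ=-1.6958317 rad; a=sin²(Δφ/2)+cosφ1·cosφ2·sin²(Δλ/2)=0.5467348073; c=2·atan2(√a, √(1-a))=1.664402580; dist=6371·c=10603.909 ≈ 10603.9 km; running total=64257.0 km
Leg 7 bearing: y=sinΔλ·cosφ2=-0.98580608, x=cosφ1·sinφ2-sinφ1·cosφ2·cosΔλ=0.13946258; θ=atan2(y, x)=-81.9478° <0 so +360° → 278.0522° ≈ 278.1°

Leg 1: dist=2924.9 km, bearing=20.3°
Leg 2: dist=12149.8 km, bearing=126.8°
Leg 3: dist=10428.1 km, bearing=302.3°
Leg 4: dist=7777.3 km, bearing=304.0°
Leg 5: dist=15041.0 km, bearing=98.8°
Leg 6: dist=5332.0 km, bearing=339.8°
Leg 7: dist=10603.9 km, bearing=278.1°
Total: 64257.0 km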